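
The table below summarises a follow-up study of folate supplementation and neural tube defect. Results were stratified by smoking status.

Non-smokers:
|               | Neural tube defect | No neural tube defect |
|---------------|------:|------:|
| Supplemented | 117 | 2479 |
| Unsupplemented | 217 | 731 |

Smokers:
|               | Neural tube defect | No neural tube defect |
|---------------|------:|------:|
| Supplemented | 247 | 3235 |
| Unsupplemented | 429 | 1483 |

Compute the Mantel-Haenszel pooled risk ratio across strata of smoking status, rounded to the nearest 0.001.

RR_MH = Σ(aᵢ·n₀ᵢ/nᵢ) / Σ(cᵢ·n₁ᵢ/nᵢ), with n₁ᵢ = aᵢ+bᵢ (exposed), n₀ᵢ = cᵢ+dᵢ (unexposed), nᵢ = n₁ᵢ+n₀ᵢ.
Stratum 1 (Non-smokers): n₁ = 2596, n₀ = 948, n = 3544; a·n₀/n = 117·948/3544 = 31.2968; c·n₁/n = 217·2596/3544 = 158.9537
Stratum 2 (Smokers): n₁ = 3482, n₀ = 1912, n = 5394; a·n₀/n = 247·1912/5394 = 87.5536; c·n₁/n = 429·3482/5394 = 276.9333
RR_MH = (31.2968 + 87.5536) / (158.9537 + 276.9333) = 118.8504 / 435.8870 = 0.27266

0.273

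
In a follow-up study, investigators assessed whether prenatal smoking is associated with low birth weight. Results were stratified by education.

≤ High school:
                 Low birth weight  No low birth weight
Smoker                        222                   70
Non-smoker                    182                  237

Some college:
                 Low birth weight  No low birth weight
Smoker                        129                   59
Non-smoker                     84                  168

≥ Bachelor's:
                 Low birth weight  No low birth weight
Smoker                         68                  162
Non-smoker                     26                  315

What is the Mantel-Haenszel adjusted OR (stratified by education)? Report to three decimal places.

4.398

OR_MH = Σ(aᵢdᵢ/nᵢ) / Σ(bᵢcᵢ/nᵢ), where nᵢ is the stratum total.
Stratum 1 (≤ High school): n = 711; a·d/n = 222·237/711 = 74.0000; b·c/n = 70·182/711 = 17.9184
Stratum 2 (Some college): n = 440; a·d/n = 129·168/440 = 49.2545; b·c/n = 59·84/440 = 11.2636
Stratum 3 (≥ Bachelor's): n = 571; a·d/n = 68·315/571 = 37.5131; b·c/n = 162·26/571 = 7.3765
OR_MH = (74.0000 + 49.2545 + 37.5131) / (17.9184 + 11.2636 + 7.3765) = 160.7677 / 36.5586 = 4.39753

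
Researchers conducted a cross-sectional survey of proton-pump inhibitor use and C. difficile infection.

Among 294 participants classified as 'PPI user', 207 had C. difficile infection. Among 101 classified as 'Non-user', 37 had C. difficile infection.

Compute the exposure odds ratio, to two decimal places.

4.12

From the description: a = 207, b = 87, c = 37, d = 64.
OR = (a·d)/(b·c) = (207 × 64) / (87 × 37) = 13248 / 3219 = 4.11556
The odds of C. difficile infection are about 4.12 times as high in the ppi user group.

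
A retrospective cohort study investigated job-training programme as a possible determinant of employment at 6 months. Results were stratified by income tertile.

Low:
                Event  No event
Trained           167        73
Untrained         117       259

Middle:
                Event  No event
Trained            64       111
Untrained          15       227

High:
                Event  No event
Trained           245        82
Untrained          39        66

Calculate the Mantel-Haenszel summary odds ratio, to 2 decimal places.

5.64

OR_MH = Σ(aᵢdᵢ/nᵢ) / Σ(bᵢcᵢ/nᵢ), where nᵢ is the stratum total.
Stratum 1 (Low): n = 616; a·d/n = 167·259/616 = 70.2159; b·c/n = 73·117/616 = 13.8653
Stratum 2 (Middle): n = 417; a·d/n = 64·227/417 = 34.8393; b·c/n = 111·15/417 = 3.9928
Stratum 3 (High): n = 432; a·d/n = 245·66/432 = 37.4306; b·c/n = 82·39/432 = 7.4028
OR_MH = (70.2159 + 34.8393 + 37.4306) / (13.8653 + 3.9928 + 7.4028) = 142.4858 / 25.2608 = 5.64058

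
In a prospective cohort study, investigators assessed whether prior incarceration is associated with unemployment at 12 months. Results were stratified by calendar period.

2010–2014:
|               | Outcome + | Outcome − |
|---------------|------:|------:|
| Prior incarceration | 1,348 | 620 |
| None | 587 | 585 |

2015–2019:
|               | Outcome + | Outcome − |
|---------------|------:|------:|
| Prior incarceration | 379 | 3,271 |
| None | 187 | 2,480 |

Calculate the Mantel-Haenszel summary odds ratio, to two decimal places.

1.88

OR_MH = Σ(aᵢdᵢ/nᵢ) / Σ(bᵢcᵢ/nᵢ), where nᵢ is the stratum total.
Stratum 1 (2010–2014): n = 3140; a·d/n = 1348·585/3140 = 251.1401; b·c/n = 620·587/3140 = 115.9045
Stratum 2 (2015–2019): n = 6317; a·d/n = 379·2480/6317 = 148.7921; b·c/n = 3271·187/6317 = 96.8303
OR_MH = (251.1401 + 148.7921) / (115.9045 + 96.8303) = 399.9323 / 212.7348 = 1.87996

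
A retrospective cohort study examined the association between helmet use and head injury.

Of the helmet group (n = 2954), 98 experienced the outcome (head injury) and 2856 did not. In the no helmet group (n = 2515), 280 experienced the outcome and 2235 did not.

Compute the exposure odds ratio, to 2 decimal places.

0.27

From the description: a = 98, b = 2856, c = 280, d = 2235.
OR = (a·d)/(b·c) = (98 × 2235) / (2856 × 280) = 219030 / 799680 = 0.27390
Exposure is associated with lower odds of head injury (OR = 0.27 < 1).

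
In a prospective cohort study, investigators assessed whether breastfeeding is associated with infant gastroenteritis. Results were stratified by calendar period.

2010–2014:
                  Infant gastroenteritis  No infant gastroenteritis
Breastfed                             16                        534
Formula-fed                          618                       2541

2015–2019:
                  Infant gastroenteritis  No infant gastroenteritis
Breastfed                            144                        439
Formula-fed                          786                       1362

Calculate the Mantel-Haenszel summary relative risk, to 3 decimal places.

0.489

RR_MH = Σ(aᵢ·n₀ᵢ/nᵢ) / Σ(cᵢ·n₁ᵢ/nᵢ), with n₁ᵢ = aᵢ+bᵢ (exposed), n₀ᵢ = cᵢ+dᵢ (unexposed), nᵢ = n₁ᵢ+n₀ᵢ.
Stratum 1 (2010–2014): n₁ = 550, n₀ = 3159, n = 3709; a·n₀/n = 16·3159/3709 = 13.6274; c·n₁/n = 618·550/3709 = 91.6420
Stratum 2 (2015–2019): n₁ = 583, n₀ = 2148, n = 2731; a·n₀/n = 144·2148/2731 = 113.2596; c·n₁/n = 786·583/2731 = 167.7913
RR_MH = (13.6274 + 113.2596) / (91.6420 + 167.7913) = 126.8870 / 259.4332 = 0.48909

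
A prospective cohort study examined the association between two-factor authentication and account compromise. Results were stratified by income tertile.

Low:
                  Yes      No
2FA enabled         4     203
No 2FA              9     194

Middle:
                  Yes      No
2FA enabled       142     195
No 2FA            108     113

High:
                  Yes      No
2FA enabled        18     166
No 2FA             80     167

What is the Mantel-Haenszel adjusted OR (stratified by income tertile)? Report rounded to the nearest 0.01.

OR_MH = Σ(aᵢdᵢ/nᵢ) / Σ(bᵢcᵢ/nᵢ), where nᵢ is the stratum total.
Stratum 1 (Low): n = 410; a·d/n = 4·194/410 = 1.8927; b·c/n = 203·9/410 = 4.4561
Stratum 2 (Middle): n = 558; a·d/n = 142·113/558 = 28.7563; b·c/n = 195·108/558 = 37.7419
Stratum 3 (High): n = 431; a·d/n = 18·167/431 = 6.9745; b·c/n = 166·80/431 = 30.8121
OR_MH = (1.8927 + 28.7563 + 6.9745) / (4.4561 + 37.7419 + 30.8121) = 37.6234 / 73.0101 = 0.51532

0.52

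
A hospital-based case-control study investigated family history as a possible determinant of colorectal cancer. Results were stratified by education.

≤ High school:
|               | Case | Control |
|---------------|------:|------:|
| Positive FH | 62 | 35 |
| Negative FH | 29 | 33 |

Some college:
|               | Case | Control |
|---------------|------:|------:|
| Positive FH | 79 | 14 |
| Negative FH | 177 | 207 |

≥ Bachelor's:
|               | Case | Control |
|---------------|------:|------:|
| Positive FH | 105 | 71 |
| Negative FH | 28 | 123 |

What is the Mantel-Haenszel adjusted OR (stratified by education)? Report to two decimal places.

OR_MH = Σ(aᵢdᵢ/nᵢ) / Σ(bᵢcᵢ/nᵢ), where nᵢ is the stratum total.
Stratum 1 (≤ High school): n = 159; a·d/n = 62·33/159 = 12.8679; b·c/n = 35·29/159 = 6.3836
Stratum 2 (Some college): n = 477; a·d/n = 79·207/477 = 34.2830; b·c/n = 14·177/477 = 5.1950
Stratum 3 (≥ Bachelor's): n = 327; a·d/n = 105·123/327 = 39.4954; b·c/n = 71·28/327 = 6.0795
OR_MH = (12.8679 + 34.2830 + 39.4954) / (6.3836 + 5.1950 + 6.0795) = 86.6464 / 17.6581 = 4.90688

4.91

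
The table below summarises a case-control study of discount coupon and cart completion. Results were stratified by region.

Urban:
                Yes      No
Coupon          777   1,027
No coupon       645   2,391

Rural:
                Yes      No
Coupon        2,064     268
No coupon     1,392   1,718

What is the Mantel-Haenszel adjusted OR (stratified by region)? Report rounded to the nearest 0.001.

OR_MH = Σ(aᵢdᵢ/nᵢ) / Σ(bᵢcᵢ/nᵢ), where nᵢ is the stratum total.
Stratum 1 (Urban): n = 4840; a·d/n = 777·2391/4840 = 383.8444; b·c/n = 1027·645/4840 = 136.8626
Stratum 2 (Rural): n = 5442; a·d/n = 2064·1718/5442 = 651.5899; b·c/n = 268·1392/5442 = 68.5513
OR_MH = (383.8444 + 651.5899) / (136.8626 + 68.5513) = 1035.4343 / 205.4139 = 5.04072

5.041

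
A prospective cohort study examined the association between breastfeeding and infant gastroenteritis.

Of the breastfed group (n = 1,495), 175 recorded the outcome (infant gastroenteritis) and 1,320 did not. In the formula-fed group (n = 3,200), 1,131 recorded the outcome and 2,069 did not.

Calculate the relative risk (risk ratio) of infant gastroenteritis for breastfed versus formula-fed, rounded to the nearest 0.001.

0.331

From the description: a = 175, b = 1320, c = 1131, d = 2069.
Risk in exposed = 175/1495 = 0.11706; risk in unexposed = 1131/3200 = 0.35344.
RR = 0.11706 / 0.35344 = 0.33120
The risk is 67% lower among the exposed than among the unexposed.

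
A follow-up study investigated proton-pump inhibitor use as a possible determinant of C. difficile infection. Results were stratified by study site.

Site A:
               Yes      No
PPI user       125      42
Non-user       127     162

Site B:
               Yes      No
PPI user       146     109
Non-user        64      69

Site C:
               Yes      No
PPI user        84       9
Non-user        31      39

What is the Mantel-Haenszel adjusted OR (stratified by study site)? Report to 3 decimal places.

2.882

OR_MH = Σ(aᵢdᵢ/nᵢ) / Σ(bᵢcᵢ/nᵢ), where nᵢ is the stratum total.
Stratum 1 (Site A): n = 456; a·d/n = 125·162/456 = 44.4079; b·c/n = 42·127/456 = 11.6974
Stratum 2 (Site B): n = 388; a·d/n = 146·69/388 = 25.9639; b·c/n = 109·64/388 = 17.9794
Stratum 3 (Site C): n = 163; a·d/n = 84·39/163 = 20.0982; b·c/n = 9·31/163 = 1.7117
OR_MH = (44.4079 + 25.9639 + 20.0982) / (11.6974 + 17.9794 + 1.7117) = 90.4700 / 31.3884 = 2.88227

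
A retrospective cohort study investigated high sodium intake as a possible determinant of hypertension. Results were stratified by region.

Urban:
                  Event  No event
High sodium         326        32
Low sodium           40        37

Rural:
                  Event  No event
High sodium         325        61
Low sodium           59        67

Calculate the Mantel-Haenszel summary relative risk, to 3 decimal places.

1.779

RR_MH = Σ(aᵢ·n₀ᵢ/nᵢ) / Σ(cᵢ·n₁ᵢ/nᵢ), with n₁ᵢ = aᵢ+bᵢ (exposed), n₀ᵢ = cᵢ+dᵢ (unexposed), nᵢ = n₁ᵢ+n₀ᵢ.
Stratum 1 (Urban): n₁ = 358, n₀ = 77, n = 435; a·n₀/n = 326·77/435 = 57.7057; c·n₁/n = 40·358/435 = 32.9195
Stratum 2 (Rural): n₁ = 386, n₀ = 126, n = 512; a·n₀/n = 325·126/512 = 79.9805; c·n₁/n = 59·386/512 = 44.4805
RR_MH = (57.7057 + 79.9805) / (32.9195 + 44.4805) = 137.6862 / 77.4000 = 1.77889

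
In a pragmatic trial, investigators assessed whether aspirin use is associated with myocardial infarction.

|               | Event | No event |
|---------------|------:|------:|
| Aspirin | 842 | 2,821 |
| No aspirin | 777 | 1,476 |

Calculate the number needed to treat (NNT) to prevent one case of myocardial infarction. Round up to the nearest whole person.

9

Risk in treated group = 842/3663 = 0.22987; risk in control = 777/2253 = 0.34487.
Absolute risk reduction = 0.34487 − 0.22987 = 0.11501
NNT = 1 / ARR = 1 / 0.11501 = 8.695 → round up → 9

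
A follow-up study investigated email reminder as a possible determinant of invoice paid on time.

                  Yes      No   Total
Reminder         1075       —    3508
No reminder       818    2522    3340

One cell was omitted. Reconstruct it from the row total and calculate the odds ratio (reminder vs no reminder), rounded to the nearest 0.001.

The missing cell is in the exposed row: 3508 − 1075 = 2433.
So a = 1075, b = 2433, c = 818, d = 2522.
OR = (a·d)/(b·c) = (1075 × 2522) / (2433 × 818) = 2711150 / 1990194 = 1.36225

1.362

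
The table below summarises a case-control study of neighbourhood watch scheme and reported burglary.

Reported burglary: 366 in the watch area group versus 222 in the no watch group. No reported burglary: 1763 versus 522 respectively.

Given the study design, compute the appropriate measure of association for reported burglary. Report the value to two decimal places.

0.49

From the description: a = 366, b = 1763, c = 222, d = 522.
This is a case-control study: participants were sampled on outcome status, so risks in the source population cannot be estimated directly — relative risk is not valid here. The odds ratio is the appropriate measure.
OR = (a·d)/(b·c) = (366 × 522) / (1763 × 222) = 191052 / 391386 = 0.48814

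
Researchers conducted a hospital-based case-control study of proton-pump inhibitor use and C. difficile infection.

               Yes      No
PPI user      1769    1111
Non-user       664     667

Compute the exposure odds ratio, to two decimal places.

Cells: a = 1769, b = 1111, c = 664, d = 667.
OR = (a·d)/(b·c) = (1769 × 667) / (1111 × 664) = 1179923 / 737704 = 1.59945
The odds of C. difficile infection are about 1.60 times as high in the ppi user group.

1.60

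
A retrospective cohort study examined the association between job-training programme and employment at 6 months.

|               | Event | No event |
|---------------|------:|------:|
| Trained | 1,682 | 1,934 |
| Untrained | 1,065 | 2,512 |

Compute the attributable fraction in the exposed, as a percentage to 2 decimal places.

Cells: a = 1682, b = 1934, c = 1065, d = 2512.
Risk in exposed = 1682/3616 = 0.46515; risk in unexposed = 1065/3577 = 0.29774.
RR = 0.46515/0.29774 = 1.56231
AR% = (RR − 1)/RR × 100 = (1.56231 − 1)/1.56231 × 100 = 35.9922%

35.99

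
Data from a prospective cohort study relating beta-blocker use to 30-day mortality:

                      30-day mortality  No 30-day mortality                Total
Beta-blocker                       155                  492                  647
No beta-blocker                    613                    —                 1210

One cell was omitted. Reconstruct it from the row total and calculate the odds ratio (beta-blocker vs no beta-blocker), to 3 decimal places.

The missing cell is in the unexposed row: 1210 − 613 = 597.
So a = 155, b = 492, c = 613, d = 597.
OR = (a·d)/(b·c) = (155 × 597) / (492 × 613) = 92535 / 301596 = 0.30682

0.307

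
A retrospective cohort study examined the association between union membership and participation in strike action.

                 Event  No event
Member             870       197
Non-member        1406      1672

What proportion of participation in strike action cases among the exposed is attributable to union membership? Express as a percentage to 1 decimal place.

Cells: a = 870, b = 197, c = 1406, d = 1672.
Risk in exposed = 870/1067 = 0.81537; risk in unexposed = 1406/3078 = 0.45679.
RR = 0.81537/0.45679 = 1.78500
AR% = (RR − 1)/RR × 100 = (1.78500 − 1)/1.78500 × 100 = 43.9776%

44.0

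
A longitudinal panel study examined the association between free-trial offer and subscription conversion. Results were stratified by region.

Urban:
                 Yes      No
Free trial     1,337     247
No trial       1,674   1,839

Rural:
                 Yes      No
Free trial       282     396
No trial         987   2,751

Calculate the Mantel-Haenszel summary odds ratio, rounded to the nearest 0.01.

OR_MH = Σ(aᵢdᵢ/nᵢ) / Σ(bᵢcᵢ/nᵢ), where nᵢ is the stratum total.
Stratum 1 (Urban): n = 5097; a·d/n = 1337·1839/5097 = 482.3902; b·c/n = 247·1674/5097 = 81.1218
Stratum 2 (Rural): n = 4416; a·d/n = 282·2751/4416 = 175.6753; b·c/n = 396·987/4416 = 88.5082
OR_MH = (482.3902 + 175.6753) / (81.1218 + 88.5082) = 658.0655 / 169.6300 = 3.87942

3.88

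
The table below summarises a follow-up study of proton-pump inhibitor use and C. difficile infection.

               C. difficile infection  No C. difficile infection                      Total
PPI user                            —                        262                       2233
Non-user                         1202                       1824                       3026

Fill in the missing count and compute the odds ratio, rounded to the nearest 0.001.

11.416

The missing cell is in the exposed row: 2233 − 262 = 1971.
So a = 1971, b = 262, c = 1202, d = 1824.
OR = (a·d)/(b·c) = (1971 × 1824) / (262 × 1202) = 3595104 / 314924 = 11.41578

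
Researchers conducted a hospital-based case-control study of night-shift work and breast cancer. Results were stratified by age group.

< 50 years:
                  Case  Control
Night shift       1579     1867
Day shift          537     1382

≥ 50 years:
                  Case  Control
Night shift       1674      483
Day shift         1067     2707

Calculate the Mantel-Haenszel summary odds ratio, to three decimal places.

OR_MH = Σ(aᵢdᵢ/nᵢ) / Σ(bᵢcᵢ/nᵢ), where nᵢ is the stratum total.
Stratum 1 (< 50 years): n = 5365; a·d/n = 1579·1382/5365 = 406.7433; b·c/n = 1867·537/5365 = 186.8740
Stratum 2 (≥ 50 years): n = 5931; a·d/n = 1674·2707/5931 = 764.0395; b·c/n = 483·1067/5931 = 86.8928
OR_MH = (406.7433 + 764.0395) / (186.8740 + 86.8928) = 1170.7828 / 273.7668 = 4.27657

4.277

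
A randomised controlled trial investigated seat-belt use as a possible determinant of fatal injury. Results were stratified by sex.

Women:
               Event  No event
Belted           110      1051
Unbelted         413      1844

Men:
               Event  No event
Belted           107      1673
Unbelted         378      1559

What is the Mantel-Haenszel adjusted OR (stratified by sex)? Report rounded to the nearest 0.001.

OR_MH = Σ(aᵢdᵢ/nᵢ) / Σ(bᵢcᵢ/nᵢ), where nᵢ is the stratum total.
Stratum 1 (Women): n = 3418; a·d/n = 110·1844/3418 = 59.3446; b·c/n = 1051·413/3418 = 126.9933
Stratum 2 (Men): n = 3717; a·d/n = 107·1559/3717 = 44.8784; b·c/n = 1673·378/3717 = 170.1356
OR_MH = (59.3446 + 44.8784) / (126.9933 + 170.1356) = 104.2230 / 297.1289 = 0.35077

0.351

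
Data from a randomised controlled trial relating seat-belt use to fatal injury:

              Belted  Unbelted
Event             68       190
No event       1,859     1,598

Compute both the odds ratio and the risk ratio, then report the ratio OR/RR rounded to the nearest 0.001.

0.926

Reading the table with exposure as columns: a = 68 (Belted, case), b = 1859 (Belted, non-case), c = 190 (Unbelted, case), d = 1598.
OR = (68·1598)/(1859·190) = 108664/353210 = 0.30765
Risk in exposed = 68/1927 = 0.03529; risk in unexposed = 190/1788 = 0.10626; RR = 0.33208
OR/RR = 0.30765 / 0.33208 = 0.92643
The outcome is not rare, so the OR lies further from 1 than the RR.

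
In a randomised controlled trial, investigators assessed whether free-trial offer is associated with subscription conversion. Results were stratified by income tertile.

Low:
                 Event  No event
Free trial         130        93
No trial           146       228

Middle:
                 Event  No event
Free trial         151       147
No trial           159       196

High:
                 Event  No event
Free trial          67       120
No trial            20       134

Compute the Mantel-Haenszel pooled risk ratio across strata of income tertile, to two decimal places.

1.40

RR_MH = Σ(aᵢ·n₀ᵢ/nᵢ) / Σ(cᵢ·n₁ᵢ/nᵢ), with n₁ᵢ = aᵢ+bᵢ (exposed), n₀ᵢ = cᵢ+dᵢ (unexposed), nᵢ = n₁ᵢ+n₀ᵢ.
Stratum 1 (Low): n₁ = 223, n₀ = 374, n = 597; a·n₀/n = 130·374/597 = 81.4405; c·n₁/n = 146·223/597 = 54.5360
Stratum 2 (Middle): n₁ = 298, n₀ = 355, n = 653; a·n₀/n = 151·355/653 = 82.0904; c·n₁/n = 159·298/653 = 72.5605
Stratum 3 (High): n₁ = 187, n₀ = 154, n = 341; a·n₀/n = 67·154/341 = 30.2581; c·n₁/n = 20·187/341 = 10.9677
RR_MH = (81.4405 + 82.0904 + 30.2581) / (54.5360 + 72.5605 + 10.9677) = 193.7890 / 138.0642 = 1.40361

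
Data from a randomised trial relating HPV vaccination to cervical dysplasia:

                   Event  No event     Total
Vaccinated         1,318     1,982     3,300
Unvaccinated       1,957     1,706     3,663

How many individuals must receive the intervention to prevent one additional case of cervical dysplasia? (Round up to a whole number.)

8

Risk in treated group = 1318/3300 = 0.39939; risk in control = 1957/3663 = 0.53426.
Absolute risk reduction = 0.53426 − 0.39939 = 0.13487
NNT = 1 / ARR = 1 / 0.13487 = 7.415 → round up → 8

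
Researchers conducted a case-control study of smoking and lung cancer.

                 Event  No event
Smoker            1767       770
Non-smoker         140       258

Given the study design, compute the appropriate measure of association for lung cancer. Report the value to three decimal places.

4.229

Cells: a = 1767, b = 770, c = 140, d = 258.
This is a case-control study: participants were sampled on outcome status, so risks in the source population cannot be estimated directly — relative risk is not valid here. The odds ratio is the appropriate measure.
OR = (a·d)/(b·c) = (1767 × 258) / (770 × 140) = 455886 / 107800 = 4.22900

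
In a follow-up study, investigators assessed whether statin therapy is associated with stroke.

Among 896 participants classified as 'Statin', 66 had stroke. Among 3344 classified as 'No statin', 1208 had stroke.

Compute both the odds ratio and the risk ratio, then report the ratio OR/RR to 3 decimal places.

From the description: a = 66, b = 830, c = 1208, d = 2136.
OR = (66·2136)/(830·1208) = 140976/1002640 = 0.14060
Risk in exposed = 66/896 = 0.07366; risk in unexposed = 1208/3344 = 0.36124; RR = 0.20391
OR/RR = 0.14060 / 0.20391 = 0.68955
The outcome is not rare, so the OR lies further from 1 than the RR.

0.690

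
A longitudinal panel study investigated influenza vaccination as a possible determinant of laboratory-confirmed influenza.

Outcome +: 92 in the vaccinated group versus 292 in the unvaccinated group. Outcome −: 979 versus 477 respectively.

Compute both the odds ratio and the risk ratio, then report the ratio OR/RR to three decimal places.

From the description: a = 92, b = 979, c = 292, d = 477.
OR = (92·477)/(979·292) = 43884/285868 = 0.15351
Risk in exposed = 92/1071 = 0.08590; risk in unexposed = 292/769 = 0.37971; RR = 0.22623
OR/RR = 0.15351 / 0.22623 = 0.67858
The outcome is not rare, so the OR lies further from 1 than the RR.

0.679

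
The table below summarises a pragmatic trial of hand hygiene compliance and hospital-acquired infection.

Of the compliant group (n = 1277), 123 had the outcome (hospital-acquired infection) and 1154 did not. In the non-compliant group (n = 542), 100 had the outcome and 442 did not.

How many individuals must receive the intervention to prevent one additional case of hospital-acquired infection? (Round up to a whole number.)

12

Risk in treated group = 123/1277 = 0.09632; risk in control = 100/542 = 0.18450.
Absolute risk reduction = 0.18450 − 0.09632 = 0.08818
NNT = 1 / ARR = 1 / 0.08818 = 11.340 → round up → 12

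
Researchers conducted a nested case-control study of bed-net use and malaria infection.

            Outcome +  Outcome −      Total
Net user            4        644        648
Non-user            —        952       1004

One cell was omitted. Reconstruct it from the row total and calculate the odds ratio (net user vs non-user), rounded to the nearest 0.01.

0.11

The missing cell is in the unexposed row: 1004 − 952 = 52.
So a = 4, b = 644, c = 52, d = 952.
OR = (a·d)/(b·c) = (4 × 952) / (644 × 52) = 3808 / 33488 = 0.11371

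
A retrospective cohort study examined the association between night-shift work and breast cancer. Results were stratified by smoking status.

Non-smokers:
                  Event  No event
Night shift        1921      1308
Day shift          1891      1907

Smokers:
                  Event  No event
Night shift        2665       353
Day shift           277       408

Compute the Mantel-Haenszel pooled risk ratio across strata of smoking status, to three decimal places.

RR_MH = Σ(aᵢ·n₀ᵢ/nᵢ) / Σ(cᵢ·n₁ᵢ/nᵢ), with n₁ᵢ = aᵢ+bᵢ (exposed), n₀ᵢ = cᵢ+dᵢ (unexposed), nᵢ = n₁ᵢ+n₀ᵢ.
Stratum 1 (Non-smokers): n₁ = 3229, n₀ = 3798, n = 7027; a·n₀/n = 1921·3798/7027 = 1038.2749; c·n₁/n = 1891·3229/7027 = 868.9397
Stratum 2 (Smokers): n₁ = 3018, n₀ = 685, n = 3703; a·n₀/n = 2665·685/3703 = 492.9854; c·n₁/n = 277·3018/3703 = 225.7591
RR_MH = (1038.2749 + 492.9854) / (868.9397 + 225.7591) = 1531.2604 / 1094.6988 = 1.39880

1.399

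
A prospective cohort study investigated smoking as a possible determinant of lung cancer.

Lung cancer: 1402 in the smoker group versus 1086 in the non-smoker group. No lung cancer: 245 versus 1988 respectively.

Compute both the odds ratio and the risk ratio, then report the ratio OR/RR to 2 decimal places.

4.35

From the description: a = 1402, b = 245, c = 1086, d = 1988.
OR = (1402·1988)/(245·1086) = 2787176/266070 = 10.47535
Risk in exposed = 1402/1647 = 0.85124; risk in unexposed = 1086/3074 = 0.35329; RR = 2.40951
OR/RR = 10.47535 / 2.40951 = 4.34750
The outcome is not rare, so the OR lies further from 1 than the RR.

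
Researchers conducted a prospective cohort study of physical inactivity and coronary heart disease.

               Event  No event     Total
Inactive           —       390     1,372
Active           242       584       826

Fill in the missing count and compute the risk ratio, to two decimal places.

2.44

The missing cell is in the exposed row: 1372 − 390 = 982.
So a = 982, b = 390, c = 242, d = 584.
RR = [a/(a+b)] / [c/(c+d)] = (982/1372) / (242/826) = 0.71574/0.29298 = 2.44299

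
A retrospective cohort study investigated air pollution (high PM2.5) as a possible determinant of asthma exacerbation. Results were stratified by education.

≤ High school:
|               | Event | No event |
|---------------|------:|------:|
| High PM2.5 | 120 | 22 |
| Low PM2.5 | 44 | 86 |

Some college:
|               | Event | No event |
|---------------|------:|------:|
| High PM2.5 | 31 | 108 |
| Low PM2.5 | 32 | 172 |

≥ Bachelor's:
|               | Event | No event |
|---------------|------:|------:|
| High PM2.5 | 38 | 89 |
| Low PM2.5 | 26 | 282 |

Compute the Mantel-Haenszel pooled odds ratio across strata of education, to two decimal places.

4.12

OR_MH = Σ(aᵢdᵢ/nᵢ) / Σ(bᵢcᵢ/nᵢ), where nᵢ is the stratum total.
Stratum 1 (≤ High school): n = 272; a·d/n = 120·86/272 = 37.9412; b·c/n = 22·44/272 = 3.5588
Stratum 2 (Some college): n = 343; a·d/n = 31·172/343 = 15.5452; b·c/n = 108·32/343 = 10.0758
Stratum 3 (≥ Bachelor's): n = 435; a·d/n = 38·282/435 = 24.6345; b·c/n = 89·26/435 = 5.3195
OR_MH = (37.9412 + 15.5452 + 24.6345) / (3.5588 + 10.0758 + 5.3195) = 78.1208 / 18.9542 = 4.12157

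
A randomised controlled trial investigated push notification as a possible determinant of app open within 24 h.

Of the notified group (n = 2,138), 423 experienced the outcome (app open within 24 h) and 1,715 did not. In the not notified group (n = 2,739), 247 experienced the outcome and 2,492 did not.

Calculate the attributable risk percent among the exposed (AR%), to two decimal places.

From the description: a = 423, b = 1715, c = 247, d = 2492.
Risk in exposed = 423/2138 = 0.19785; risk in unexposed = 247/2739 = 0.09018.
RR = 0.19785/0.09018 = 2.19396
AR% = (RR − 1)/RR × 100 = (2.19396 − 1)/2.19396 × 100 = 54.4202%

54.42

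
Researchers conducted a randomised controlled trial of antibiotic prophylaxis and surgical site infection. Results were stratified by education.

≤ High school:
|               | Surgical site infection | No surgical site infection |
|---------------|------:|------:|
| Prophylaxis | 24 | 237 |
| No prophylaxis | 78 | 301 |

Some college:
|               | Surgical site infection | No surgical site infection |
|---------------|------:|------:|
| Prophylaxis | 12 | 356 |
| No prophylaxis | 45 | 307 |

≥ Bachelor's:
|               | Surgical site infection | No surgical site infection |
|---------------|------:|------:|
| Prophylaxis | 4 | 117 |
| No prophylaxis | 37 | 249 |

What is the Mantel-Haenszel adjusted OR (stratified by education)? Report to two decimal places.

OR_MH = Σ(aᵢdᵢ/nᵢ) / Σ(bᵢcᵢ/nᵢ), where nᵢ is the stratum total.
Stratum 1 (≤ High school): n = 640; a·d/n = 24·301/640 = 11.2875; b·c/n = 237·78/640 = 28.8844
Stratum 2 (Some college): n = 720; a·d/n = 12·307/720 = 5.1167; b·c/n = 356·45/720 = 22.2500
Stratum 3 (≥ Bachelor's): n = 407; a·d/n = 4·249/407 = 2.4472; b·c/n = 117·37/407 = 10.6364
OR_MH = (11.2875 + 5.1167 + 2.4472) / (28.8844 + 22.2500 + 10.6364) = 18.8513 / 61.7707 = 0.30518

0.31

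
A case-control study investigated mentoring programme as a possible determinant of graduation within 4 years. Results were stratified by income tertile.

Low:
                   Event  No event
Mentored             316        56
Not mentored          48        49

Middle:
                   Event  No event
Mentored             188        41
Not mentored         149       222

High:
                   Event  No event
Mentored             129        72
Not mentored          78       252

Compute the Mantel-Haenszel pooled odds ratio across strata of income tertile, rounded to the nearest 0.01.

6.18

OR_MH = Σ(aᵢdᵢ/nᵢ) / Σ(bᵢcᵢ/nᵢ), where nᵢ is the stratum total.
Stratum 1 (Low): n = 469; a·d/n = 316·49/469 = 33.0149; b·c/n = 56·48/469 = 5.7313
Stratum 2 (Middle): n = 600; a·d/n = 188·222/600 = 69.5600; b·c/n = 41·149/600 = 10.1817
Stratum 3 (High): n = 531; a·d/n = 129·252/531 = 61.2203; b·c/n = 72·78/531 = 10.5763
OR_MH = (33.0149 + 69.5600 + 61.2203) / (5.7313 + 10.1817 + 10.5763) = 163.7953 / 26.4893 = 6.18345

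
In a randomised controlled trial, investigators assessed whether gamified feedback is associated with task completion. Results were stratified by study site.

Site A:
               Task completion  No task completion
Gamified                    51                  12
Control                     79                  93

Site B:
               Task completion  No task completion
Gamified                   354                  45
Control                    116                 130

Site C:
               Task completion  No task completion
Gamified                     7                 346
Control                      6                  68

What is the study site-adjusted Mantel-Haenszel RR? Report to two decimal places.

1.77

RR_MH = Σ(aᵢ·n₀ᵢ/nᵢ) / Σ(cᵢ·n₁ᵢ/nᵢ), with n₁ᵢ = aᵢ+bᵢ (exposed), n₀ᵢ = cᵢ+dᵢ (unexposed), nᵢ = n₁ᵢ+n₀ᵢ.
Stratum 1 (Site A): n₁ = 63, n₀ = 172, n = 235; a·n₀/n = 51·172/235 = 37.3277; c·n₁/n = 79·63/235 = 21.1787
Stratum 2 (Site B): n₁ = 399, n₀ = 246, n = 645; a·n₀/n = 354·246/645 = 135.0140; c·n₁/n = 116·399/645 = 71.7581
Stratum 3 (Site C): n₁ = 353, n₀ = 74, n = 427; a·n₀/n = 7·74/427 = 1.2131; c·n₁/n = 6·353/427 = 4.9602
RR_MH = (37.3277 + 135.0140 + 1.2131) / (21.1787 + 71.7581 + 4.9602) = 173.5547 / 97.8971 = 1.77283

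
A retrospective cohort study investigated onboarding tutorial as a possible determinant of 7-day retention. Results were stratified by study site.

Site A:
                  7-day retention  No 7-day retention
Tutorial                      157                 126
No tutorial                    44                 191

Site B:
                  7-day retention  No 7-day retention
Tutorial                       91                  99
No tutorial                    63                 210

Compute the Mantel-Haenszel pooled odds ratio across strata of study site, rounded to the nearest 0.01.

OR_MH = Σ(aᵢdᵢ/nᵢ) / Σ(bᵢcᵢ/nᵢ), where nᵢ is the stratum total.
Stratum 1 (Site A): n = 518; a·d/n = 157·191/518 = 57.8900; b·c/n = 126·44/518 = 10.7027
Stratum 2 (Site B): n = 463; a·d/n = 91·210/463 = 41.2743; b·c/n = 99·63/463 = 13.4708
OR_MH = (57.8900 + 41.2743) / (10.7027 + 13.4708) = 99.1643 / 24.1735 = 4.10218

4.10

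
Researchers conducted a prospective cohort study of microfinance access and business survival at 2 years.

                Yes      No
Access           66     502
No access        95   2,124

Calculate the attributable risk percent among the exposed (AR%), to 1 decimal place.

63.2

Cells: a = 66, b = 502, c = 95, d = 2124.
Risk in exposed = 66/568 = 0.11620; risk in unexposed = 95/2219 = 0.04281.
RR = 0.11620/0.04281 = 2.71412
AR% = (RR − 1)/RR × 100 = (2.71412 − 1)/2.71412 × 100 = 63.1557%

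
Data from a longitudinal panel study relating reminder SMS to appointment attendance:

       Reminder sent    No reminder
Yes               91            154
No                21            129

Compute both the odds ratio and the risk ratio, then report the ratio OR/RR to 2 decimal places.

2.43

Reading the table with exposure as columns: a = 91 (Reminder sent, case), b = 21 (Reminder sent, non-case), c = 154 (No reminder, case), d = 129.
OR = (91·129)/(21·154) = 11739/3234 = 3.62987
Risk in exposed = 91/112 = 0.81250; risk in unexposed = 154/283 = 0.54417; RR = 1.49310
OR/RR = 3.62987 / 1.49310 = 2.43110
The outcome is not rare, so the OR lies further from 1 than the RR.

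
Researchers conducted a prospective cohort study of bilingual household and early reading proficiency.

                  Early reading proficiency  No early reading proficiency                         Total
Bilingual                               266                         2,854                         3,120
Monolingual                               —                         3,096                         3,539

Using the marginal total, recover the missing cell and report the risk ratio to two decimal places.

0.68

The missing cell is in the unexposed row: 3539 − 3096 = 443.
So a = 266, b = 2854, c = 443, d = 3096.
RR = [a/(a+b)] / [c/(c+d)] = (266/3120) / (443/3539) = 0.08526/0.12518 = 0.68109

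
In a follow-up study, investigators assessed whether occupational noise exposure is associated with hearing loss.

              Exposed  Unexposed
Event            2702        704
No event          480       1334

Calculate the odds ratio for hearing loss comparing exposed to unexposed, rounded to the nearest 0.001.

10.667

Reading the table with exposure as columns: a = 2702 (Exposed, case), b = 480 (Exposed, non-case), c = 704 (Unexposed, case), d = 1334.
OR = (a·d)/(b·c) = (2702 × 1334) / (480 × 704) = 3604468 / 337920 = 10.66663
The odds of hearing loss are about 10.67 times as high in the exposed group.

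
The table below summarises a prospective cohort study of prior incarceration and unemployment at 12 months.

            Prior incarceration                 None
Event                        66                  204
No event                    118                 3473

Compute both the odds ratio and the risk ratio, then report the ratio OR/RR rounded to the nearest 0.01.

1.47

Reading the table with exposure as columns: a = 66 (Prior incarceration, case), b = 118 (Prior incarceration, non-case), c = 204 (None, case), d = 3473.
OR = (66·3473)/(118·204) = 229218/24072 = 9.52218
Risk in exposed = 66/184 = 0.35870; risk in unexposed = 204/3677 = 0.05548; RR = 6.46531
OR/RR = 9.52218 / 6.46531 = 1.47281
The outcome is not rare, so the OR lies further from 1 than the RR.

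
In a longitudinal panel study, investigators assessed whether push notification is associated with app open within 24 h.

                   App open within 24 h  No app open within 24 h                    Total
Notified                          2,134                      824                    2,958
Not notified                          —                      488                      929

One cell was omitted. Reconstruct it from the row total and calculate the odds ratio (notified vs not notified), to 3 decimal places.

2.866

The missing cell is in the unexposed row: 929 − 488 = 441.
So a = 2134, b = 824, c = 441, d = 488.
OR = (a·d)/(b·c) = (2134 × 488) / (824 × 441) = 1041392 / 363384 = 2.86582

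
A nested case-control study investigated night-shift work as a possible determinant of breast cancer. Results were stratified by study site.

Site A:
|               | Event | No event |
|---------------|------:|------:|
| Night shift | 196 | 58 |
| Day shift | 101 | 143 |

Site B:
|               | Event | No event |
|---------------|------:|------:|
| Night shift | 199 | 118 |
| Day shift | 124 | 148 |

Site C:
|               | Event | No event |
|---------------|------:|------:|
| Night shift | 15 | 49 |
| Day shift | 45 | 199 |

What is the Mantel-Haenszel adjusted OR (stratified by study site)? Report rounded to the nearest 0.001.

OR_MH = Σ(aᵢdᵢ/nᵢ) / Σ(bᵢcᵢ/nᵢ), where nᵢ is the stratum total.
Stratum 1 (Site A): n = 498; a·d/n = 196·143/498 = 56.2811; b·c/n = 58·101/498 = 11.7631
Stratum 2 (Site B): n = 589; a·d/n = 199·148/589 = 50.0034; b·c/n = 118·124/589 = 24.8421
Stratum 3 (Site C): n = 308; a·d/n = 15·199/308 = 9.6916; b·c/n = 49·45/308 = 7.1591
OR_MH = (56.2811 + 50.0034 + 9.6916) / (11.7631 + 24.8421 + 7.1591) = 115.9761 / 43.7642 = 2.65002

2.650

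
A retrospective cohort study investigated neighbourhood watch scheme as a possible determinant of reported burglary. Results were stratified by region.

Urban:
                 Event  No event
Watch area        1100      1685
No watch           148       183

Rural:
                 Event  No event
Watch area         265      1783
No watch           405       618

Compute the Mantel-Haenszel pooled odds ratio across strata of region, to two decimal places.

0.37

OR_MH = Σ(aᵢdᵢ/nᵢ) / Σ(bᵢcᵢ/nᵢ), where nᵢ is the stratum total.
Stratum 1 (Urban): n = 3116; a·d/n = 1100·183/3116 = 64.6021; b·c/n = 1685·148/3116 = 80.0321
Stratum 2 (Rural): n = 3071; a·d/n = 265·618/3071 = 53.3279; b·c/n = 1783·405/3071 = 235.1400
OR_MH = (64.6021 + 53.3279) / (80.0321 + 235.1400) = 117.9300 / 315.1721 = 0.37418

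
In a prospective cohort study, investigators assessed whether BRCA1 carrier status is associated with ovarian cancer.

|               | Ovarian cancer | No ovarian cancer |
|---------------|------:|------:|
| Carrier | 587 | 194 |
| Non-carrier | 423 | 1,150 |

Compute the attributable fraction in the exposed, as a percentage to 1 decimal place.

Cells: a = 587, b = 194, c = 423, d = 1150.
Risk in exposed = 587/781 = 0.75160; risk in unexposed = 423/1573 = 0.26891.
RR = 0.75160/0.26891 = 2.79496
AR% = (RR − 1)/RR × 100 = (2.79496 − 1)/2.79496 × 100 = 64.2213%

64.2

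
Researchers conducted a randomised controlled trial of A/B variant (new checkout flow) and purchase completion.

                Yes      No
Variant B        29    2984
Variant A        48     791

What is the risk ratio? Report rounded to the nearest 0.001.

Cells: a = 29, b = 2984, c = 48, d = 791.
Risk in exposed = 29/3013 = 0.00962; risk in unexposed = 48/839 = 0.05721.
RR = 0.00962 / 0.05721 = 0.16824
The risk is 83% lower among the exposed than among the unexposed.

0.168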